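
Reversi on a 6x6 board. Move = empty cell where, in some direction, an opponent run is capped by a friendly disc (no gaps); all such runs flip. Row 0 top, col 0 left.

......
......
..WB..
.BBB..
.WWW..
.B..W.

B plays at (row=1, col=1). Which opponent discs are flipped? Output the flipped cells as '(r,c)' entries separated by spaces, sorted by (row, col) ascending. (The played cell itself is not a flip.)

Dir NW: first cell '.' (not opp) -> no flip
Dir N: first cell '.' (not opp) -> no flip
Dir NE: first cell '.' (not opp) -> no flip
Dir W: first cell '.' (not opp) -> no flip
Dir E: first cell '.' (not opp) -> no flip
Dir SW: first cell '.' (not opp) -> no flip
Dir S: first cell '.' (not opp) -> no flip
Dir SE: opp run (2,2) capped by B -> flip

Answer: (2,2)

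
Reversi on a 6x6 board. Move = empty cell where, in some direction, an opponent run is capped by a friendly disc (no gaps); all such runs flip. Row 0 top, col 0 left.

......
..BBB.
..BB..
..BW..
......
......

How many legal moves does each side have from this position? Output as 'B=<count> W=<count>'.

Answer: B=3 W=3

Derivation:
-- B to move --
(2,4): no bracket -> illegal
(3,4): flips 1 -> legal
(4,2): no bracket -> illegal
(4,3): flips 1 -> legal
(4,4): flips 1 -> legal
B mobility = 3
-- W to move --
(0,1): no bracket -> illegal
(0,2): no bracket -> illegal
(0,3): flips 2 -> legal
(0,4): no bracket -> illegal
(0,5): no bracket -> illegal
(1,1): flips 1 -> legal
(1,5): no bracket -> illegal
(2,1): no bracket -> illegal
(2,4): no bracket -> illegal
(2,5): no bracket -> illegal
(3,1): flips 1 -> legal
(3,4): no bracket -> illegal
(4,1): no bracket -> illegal
(4,2): no bracket -> illegal
(4,3): no bracket -> illegal
W mobility = 3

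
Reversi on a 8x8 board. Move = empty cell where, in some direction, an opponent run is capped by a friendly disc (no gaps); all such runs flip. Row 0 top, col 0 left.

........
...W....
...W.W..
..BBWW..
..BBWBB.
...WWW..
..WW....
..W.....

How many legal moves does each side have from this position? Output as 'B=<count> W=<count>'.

Answer: B=11 W=10

Derivation:
-- B to move --
(0,2): no bracket -> illegal
(0,3): flips 2 -> legal
(0,4): no bracket -> illegal
(1,2): flips 2 -> legal
(1,4): flips 1 -> legal
(1,5): flips 2 -> legal
(1,6): flips 2 -> legal
(2,2): no bracket -> illegal
(2,4): flips 1 -> legal
(2,6): no bracket -> illegal
(3,6): flips 2 -> legal
(5,1): no bracket -> illegal
(5,2): no bracket -> illegal
(5,6): no bracket -> illegal
(6,1): no bracket -> illegal
(6,4): flips 2 -> legal
(6,5): flips 2 -> legal
(6,6): flips 2 -> legal
(7,1): no bracket -> illegal
(7,3): flips 2 -> legal
(7,4): no bracket -> illegal
B mobility = 11
-- W to move --
(2,1): flips 2 -> legal
(2,2): flips 1 -> legal
(2,4): no bracket -> illegal
(3,1): flips 3 -> legal
(3,6): flips 1 -> legal
(3,7): flips 1 -> legal
(4,1): flips 3 -> legal
(4,7): flips 2 -> legal
(5,1): no bracket -> illegal
(5,2): flips 1 -> legal
(5,6): flips 1 -> legal
(5,7): flips 1 -> legal
W mobility = 10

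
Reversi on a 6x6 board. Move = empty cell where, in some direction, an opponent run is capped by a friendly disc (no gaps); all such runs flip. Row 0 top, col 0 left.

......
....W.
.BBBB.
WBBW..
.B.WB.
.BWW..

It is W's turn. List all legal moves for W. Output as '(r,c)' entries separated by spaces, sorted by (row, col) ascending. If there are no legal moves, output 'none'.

Answer: (1,0) (1,1) (1,2) (1,3) (1,5) (3,4) (3,5) (4,5) (5,0) (5,5)

Derivation:
(1,0): flips 2 -> legal
(1,1): flips 1 -> legal
(1,2): flips 1 -> legal
(1,3): flips 1 -> legal
(1,5): flips 1 -> legal
(2,0): no bracket -> illegal
(2,5): no bracket -> illegal
(3,4): flips 1 -> legal
(3,5): flips 1 -> legal
(4,0): no bracket -> illegal
(4,2): no bracket -> illegal
(4,5): flips 1 -> legal
(5,0): flips 4 -> legal
(5,4): no bracket -> illegal
(5,5): flips 1 -> legal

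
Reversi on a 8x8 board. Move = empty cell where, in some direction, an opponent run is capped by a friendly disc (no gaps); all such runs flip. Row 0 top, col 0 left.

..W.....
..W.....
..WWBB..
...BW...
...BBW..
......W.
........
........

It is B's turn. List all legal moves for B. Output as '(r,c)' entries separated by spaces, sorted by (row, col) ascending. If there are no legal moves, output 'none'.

(0,1): no bracket -> illegal
(0,3): no bracket -> illegal
(1,1): flips 1 -> legal
(1,3): flips 1 -> legal
(1,4): no bracket -> illegal
(2,1): flips 2 -> legal
(3,1): no bracket -> illegal
(3,2): no bracket -> illegal
(3,5): flips 1 -> legal
(3,6): no bracket -> illegal
(4,6): flips 1 -> legal
(4,7): no bracket -> illegal
(5,4): no bracket -> illegal
(5,5): no bracket -> illegal
(5,7): no bracket -> illegal
(6,5): no bracket -> illegal
(6,6): no bracket -> illegal
(6,7): no bracket -> illegal

Answer: (1,1) (1,3) (2,1) (3,5) (4,6)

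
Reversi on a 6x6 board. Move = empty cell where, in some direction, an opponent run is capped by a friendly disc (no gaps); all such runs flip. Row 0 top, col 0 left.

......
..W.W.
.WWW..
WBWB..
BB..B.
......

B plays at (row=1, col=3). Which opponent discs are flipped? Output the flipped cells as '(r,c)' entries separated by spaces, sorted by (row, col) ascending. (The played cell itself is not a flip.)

Dir NW: first cell '.' (not opp) -> no flip
Dir N: first cell '.' (not opp) -> no flip
Dir NE: first cell '.' (not opp) -> no flip
Dir W: opp run (1,2), next='.' -> no flip
Dir E: opp run (1,4), next='.' -> no flip
Dir SW: opp run (2,2) capped by B -> flip
Dir S: opp run (2,3) capped by B -> flip
Dir SE: first cell '.' (not opp) -> no flip

Answer: (2,2) (2,3)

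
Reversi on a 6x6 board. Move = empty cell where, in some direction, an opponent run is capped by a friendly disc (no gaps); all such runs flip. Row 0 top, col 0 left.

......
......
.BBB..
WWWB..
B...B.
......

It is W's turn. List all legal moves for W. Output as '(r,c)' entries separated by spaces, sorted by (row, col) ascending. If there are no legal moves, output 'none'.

Answer: (1,0) (1,1) (1,2) (1,3) (1,4) (3,4) (5,0)

Derivation:
(1,0): flips 1 -> legal
(1,1): flips 1 -> legal
(1,2): flips 2 -> legal
(1,3): flips 1 -> legal
(1,4): flips 1 -> legal
(2,0): no bracket -> illegal
(2,4): no bracket -> illegal
(3,4): flips 1 -> legal
(3,5): no bracket -> illegal
(4,1): no bracket -> illegal
(4,2): no bracket -> illegal
(4,3): no bracket -> illegal
(4,5): no bracket -> illegal
(5,0): flips 1 -> legal
(5,1): no bracket -> illegal
(5,3): no bracket -> illegal
(5,4): no bracket -> illegal
(5,5): no bracket -> illegal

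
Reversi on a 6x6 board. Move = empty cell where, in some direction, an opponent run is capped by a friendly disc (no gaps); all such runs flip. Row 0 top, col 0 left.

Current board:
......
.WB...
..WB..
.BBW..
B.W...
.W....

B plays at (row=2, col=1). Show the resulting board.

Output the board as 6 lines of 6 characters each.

Place B at (2,1); scan 8 dirs for brackets.
Dir NW: first cell '.' (not opp) -> no flip
Dir N: opp run (1,1), next='.' -> no flip
Dir NE: first cell 'B' (not opp) -> no flip
Dir W: first cell '.' (not opp) -> no flip
Dir E: opp run (2,2) capped by B -> flip
Dir SW: first cell '.' (not opp) -> no flip
Dir S: first cell 'B' (not opp) -> no flip
Dir SE: first cell 'B' (not opp) -> no flip
All flips: (2,2)

Answer: ......
.WB...
.BBB..
.BBW..
B.W...
.W....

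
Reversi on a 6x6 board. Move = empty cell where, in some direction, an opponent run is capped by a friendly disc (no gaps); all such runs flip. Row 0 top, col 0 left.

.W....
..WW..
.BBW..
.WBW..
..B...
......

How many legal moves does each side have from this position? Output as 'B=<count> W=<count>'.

Answer: B=11 W=7

Derivation:
-- B to move --
(0,0): no bracket -> illegal
(0,2): flips 1 -> legal
(0,3): flips 1 -> legal
(0,4): flips 1 -> legal
(1,0): no bracket -> illegal
(1,1): no bracket -> illegal
(1,4): flips 1 -> legal
(2,0): flips 1 -> legal
(2,4): flips 2 -> legal
(3,0): flips 1 -> legal
(3,4): flips 1 -> legal
(4,0): flips 1 -> legal
(4,1): flips 1 -> legal
(4,3): no bracket -> illegal
(4,4): flips 1 -> legal
B mobility = 11
-- W to move --
(1,0): no bracket -> illegal
(1,1): flips 2 -> legal
(2,0): flips 2 -> legal
(3,0): flips 1 -> legal
(4,1): flips 1 -> legal
(4,3): no bracket -> illegal
(5,1): flips 1 -> legal
(5,2): flips 3 -> legal
(5,3): flips 1 -> legal
W mobility = 7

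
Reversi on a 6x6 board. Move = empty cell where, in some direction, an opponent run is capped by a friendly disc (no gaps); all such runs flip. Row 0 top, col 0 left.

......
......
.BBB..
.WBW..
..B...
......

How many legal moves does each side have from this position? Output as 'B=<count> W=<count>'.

Answer: B=8 W=4

Derivation:
-- B to move --
(2,0): flips 1 -> legal
(2,4): flips 1 -> legal
(3,0): flips 1 -> legal
(3,4): flips 1 -> legal
(4,0): flips 1 -> legal
(4,1): flips 1 -> legal
(4,3): flips 1 -> legal
(4,4): flips 1 -> legal
B mobility = 8
-- W to move --
(1,0): no bracket -> illegal
(1,1): flips 2 -> legal
(1,2): no bracket -> illegal
(1,3): flips 2 -> legal
(1,4): no bracket -> illegal
(2,0): no bracket -> illegal
(2,4): no bracket -> illegal
(3,0): no bracket -> illegal
(3,4): no bracket -> illegal
(4,1): no bracket -> illegal
(4,3): no bracket -> illegal
(5,1): flips 1 -> legal
(5,2): no bracket -> illegal
(5,3): flips 1 -> legal
W mobility = 4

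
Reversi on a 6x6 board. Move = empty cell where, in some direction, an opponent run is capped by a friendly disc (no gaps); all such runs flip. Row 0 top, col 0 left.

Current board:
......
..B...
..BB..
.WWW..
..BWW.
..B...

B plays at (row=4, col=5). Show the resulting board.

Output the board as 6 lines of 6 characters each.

Place B at (4,5); scan 8 dirs for brackets.
Dir NW: first cell '.' (not opp) -> no flip
Dir N: first cell '.' (not opp) -> no flip
Dir NE: edge -> no flip
Dir W: opp run (4,4) (4,3) capped by B -> flip
Dir E: edge -> no flip
Dir SW: first cell '.' (not opp) -> no flip
Dir S: first cell '.' (not opp) -> no flip
Dir SE: edge -> no flip
All flips: (4,3) (4,4)

Answer: ......
..B...
..BB..
.WWW..
..BBBB
..B...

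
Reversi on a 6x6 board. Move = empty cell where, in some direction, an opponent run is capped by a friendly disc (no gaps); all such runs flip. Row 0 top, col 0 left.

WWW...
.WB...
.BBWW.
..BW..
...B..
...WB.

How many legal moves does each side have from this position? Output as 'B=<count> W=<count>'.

-- B to move --
(0,3): no bracket -> illegal
(1,0): flips 1 -> legal
(1,3): flips 2 -> legal
(1,4): flips 1 -> legal
(1,5): no bracket -> illegal
(2,0): no bracket -> illegal
(2,5): flips 2 -> legal
(3,4): flips 2 -> legal
(3,5): no bracket -> illegal
(4,2): no bracket -> illegal
(4,4): flips 1 -> legal
(5,2): flips 1 -> legal
B mobility = 7
-- W to move --
(0,3): no bracket -> illegal
(1,0): no bracket -> illegal
(1,3): flips 1 -> legal
(2,0): flips 2 -> legal
(3,0): no bracket -> illegal
(3,1): flips 2 -> legal
(3,4): no bracket -> illegal
(4,1): flips 1 -> legal
(4,2): flips 3 -> legal
(4,4): no bracket -> illegal
(4,5): no bracket -> illegal
(5,2): no bracket -> illegal
(5,5): flips 1 -> legal
W mobility = 6

Answer: B=7 W=6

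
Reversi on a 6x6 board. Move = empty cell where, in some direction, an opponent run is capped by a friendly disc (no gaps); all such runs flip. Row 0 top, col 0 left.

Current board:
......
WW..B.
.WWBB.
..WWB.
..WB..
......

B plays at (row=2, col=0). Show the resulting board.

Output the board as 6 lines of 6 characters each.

Place B at (2,0); scan 8 dirs for brackets.
Dir NW: edge -> no flip
Dir N: opp run (1,0), next='.' -> no flip
Dir NE: opp run (1,1), next='.' -> no flip
Dir W: edge -> no flip
Dir E: opp run (2,1) (2,2) capped by B -> flip
Dir SW: edge -> no flip
Dir S: first cell '.' (not opp) -> no flip
Dir SE: first cell '.' (not opp) -> no flip
All flips: (2,1) (2,2)

Answer: ......
WW..B.
BBBBB.
..WWB.
..WB..
......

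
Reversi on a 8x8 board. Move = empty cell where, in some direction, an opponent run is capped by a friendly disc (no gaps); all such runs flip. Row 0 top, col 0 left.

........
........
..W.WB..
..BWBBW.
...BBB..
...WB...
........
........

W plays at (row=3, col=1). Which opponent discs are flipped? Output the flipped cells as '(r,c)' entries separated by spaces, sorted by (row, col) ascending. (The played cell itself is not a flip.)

Answer: (3,2)

Derivation:
Dir NW: first cell '.' (not opp) -> no flip
Dir N: first cell '.' (not opp) -> no flip
Dir NE: first cell 'W' (not opp) -> no flip
Dir W: first cell '.' (not opp) -> no flip
Dir E: opp run (3,2) capped by W -> flip
Dir SW: first cell '.' (not opp) -> no flip
Dir S: first cell '.' (not opp) -> no flip
Dir SE: first cell '.' (not opp) -> no flip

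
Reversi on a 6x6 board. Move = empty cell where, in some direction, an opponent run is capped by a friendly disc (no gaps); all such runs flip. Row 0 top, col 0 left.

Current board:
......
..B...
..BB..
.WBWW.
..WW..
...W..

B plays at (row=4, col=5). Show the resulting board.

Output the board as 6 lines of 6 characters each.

Answer: ......
..B...
..BB..
.WBWB.
..WW.B
...W..

Derivation:
Place B at (4,5); scan 8 dirs for brackets.
Dir NW: opp run (3,4) capped by B -> flip
Dir N: first cell '.' (not opp) -> no flip
Dir NE: edge -> no flip
Dir W: first cell '.' (not opp) -> no flip
Dir E: edge -> no flip
Dir SW: first cell '.' (not opp) -> no flip
Dir S: first cell '.' (not opp) -> no flip
Dir SE: edge -> no flip
All flips: (3,4)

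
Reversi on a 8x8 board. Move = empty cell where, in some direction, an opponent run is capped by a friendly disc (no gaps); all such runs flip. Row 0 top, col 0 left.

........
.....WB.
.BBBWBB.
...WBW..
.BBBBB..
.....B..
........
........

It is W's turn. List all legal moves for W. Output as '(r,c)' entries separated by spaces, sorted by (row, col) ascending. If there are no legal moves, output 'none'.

Answer: (1,1) (1,3) (1,7) (2,0) (2,7) (3,7) (5,1) (5,3) (5,4) (6,5) (6,6)

Derivation:
(0,5): no bracket -> illegal
(0,6): no bracket -> illegal
(0,7): no bracket -> illegal
(1,0): no bracket -> illegal
(1,1): flips 1 -> legal
(1,2): no bracket -> illegal
(1,3): flips 1 -> legal
(1,4): no bracket -> illegal
(1,7): flips 2 -> legal
(2,0): flips 3 -> legal
(2,7): flips 2 -> legal
(3,0): no bracket -> illegal
(3,1): no bracket -> illegal
(3,2): no bracket -> illegal
(3,6): no bracket -> illegal
(3,7): flips 1 -> legal
(4,0): no bracket -> illegal
(4,6): no bracket -> illegal
(5,0): no bracket -> illegal
(5,1): flips 1 -> legal
(5,2): no bracket -> illegal
(5,3): flips 2 -> legal
(5,4): flips 2 -> legal
(5,6): no bracket -> illegal
(6,4): no bracket -> illegal
(6,5): flips 2 -> legal
(6,6): flips 2 -> legal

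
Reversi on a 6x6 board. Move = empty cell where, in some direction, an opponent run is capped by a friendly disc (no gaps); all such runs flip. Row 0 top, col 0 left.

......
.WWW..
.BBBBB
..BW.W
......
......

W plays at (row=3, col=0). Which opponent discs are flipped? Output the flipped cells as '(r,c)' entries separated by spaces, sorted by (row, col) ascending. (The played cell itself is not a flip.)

Dir NW: edge -> no flip
Dir N: first cell '.' (not opp) -> no flip
Dir NE: opp run (2,1) capped by W -> flip
Dir W: edge -> no flip
Dir E: first cell '.' (not opp) -> no flip
Dir SW: edge -> no flip
Dir S: first cell '.' (not opp) -> no flip
Dir SE: first cell '.' (not opp) -> no flip

Answer: (2,1)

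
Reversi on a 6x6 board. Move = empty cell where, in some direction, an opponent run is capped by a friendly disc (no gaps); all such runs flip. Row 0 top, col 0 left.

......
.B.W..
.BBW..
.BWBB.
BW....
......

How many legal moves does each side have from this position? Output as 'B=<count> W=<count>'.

-- B to move --
(0,2): no bracket -> illegal
(0,3): flips 2 -> legal
(0,4): flips 1 -> legal
(1,2): flips 1 -> legal
(1,4): no bracket -> illegal
(2,4): flips 1 -> legal
(3,0): no bracket -> illegal
(4,2): flips 2 -> legal
(4,3): flips 1 -> legal
(5,0): no bracket -> illegal
(5,1): flips 1 -> legal
(5,2): no bracket -> illegal
B mobility = 7
-- W to move --
(0,0): no bracket -> illegal
(0,1): flips 3 -> legal
(0,2): no bracket -> illegal
(1,0): flips 1 -> legal
(1,2): flips 1 -> legal
(2,0): flips 2 -> legal
(2,4): no bracket -> illegal
(2,5): no bracket -> illegal
(3,0): flips 1 -> legal
(3,5): flips 2 -> legal
(4,2): no bracket -> illegal
(4,3): flips 1 -> legal
(4,4): no bracket -> illegal
(4,5): flips 1 -> legal
(5,0): no bracket -> illegal
(5,1): no bracket -> illegal
W mobility = 8

Answer: B=7 W=8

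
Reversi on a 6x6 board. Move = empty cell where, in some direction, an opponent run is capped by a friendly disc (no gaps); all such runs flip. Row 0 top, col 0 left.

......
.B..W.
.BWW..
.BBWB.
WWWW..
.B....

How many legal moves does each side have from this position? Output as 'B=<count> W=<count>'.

-- B to move --
(0,3): no bracket -> illegal
(0,4): no bracket -> illegal
(0,5): flips 2 -> legal
(1,2): flips 2 -> legal
(1,3): flips 1 -> legal
(1,5): no bracket -> illegal
(2,4): flips 4 -> legal
(2,5): no bracket -> illegal
(3,0): no bracket -> illegal
(4,4): flips 2 -> legal
(5,0): flips 1 -> legal
(5,2): flips 2 -> legal
(5,3): flips 1 -> legal
(5,4): flips 1 -> legal
B mobility = 9
-- W to move --
(0,0): flips 1 -> legal
(0,1): flips 3 -> legal
(0,2): no bracket -> illegal
(1,0): flips 2 -> legal
(1,2): no bracket -> illegal
(2,0): flips 2 -> legal
(2,4): no bracket -> illegal
(2,5): flips 1 -> legal
(3,0): flips 2 -> legal
(3,5): flips 1 -> legal
(4,4): no bracket -> illegal
(4,5): flips 1 -> legal
(5,0): no bracket -> illegal
(5,2): no bracket -> illegal
W mobility = 8

Answer: B=9 W=8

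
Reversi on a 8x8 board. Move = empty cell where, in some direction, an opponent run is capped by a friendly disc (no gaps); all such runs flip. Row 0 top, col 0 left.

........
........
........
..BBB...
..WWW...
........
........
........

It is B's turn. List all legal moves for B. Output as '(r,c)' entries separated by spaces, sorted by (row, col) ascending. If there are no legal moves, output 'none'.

Answer: (5,1) (5,2) (5,3) (5,4) (5,5)

Derivation:
(3,1): no bracket -> illegal
(3,5): no bracket -> illegal
(4,1): no bracket -> illegal
(4,5): no bracket -> illegal
(5,1): flips 1 -> legal
(5,2): flips 2 -> legal
(5,3): flips 1 -> legal
(5,4): flips 2 -> legal
(5,5): flips 1 -> legal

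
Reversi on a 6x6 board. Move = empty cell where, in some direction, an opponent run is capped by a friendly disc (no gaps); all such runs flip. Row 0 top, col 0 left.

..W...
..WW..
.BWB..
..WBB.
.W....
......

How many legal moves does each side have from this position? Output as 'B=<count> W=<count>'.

-- B to move --
(0,1): flips 1 -> legal
(0,3): flips 2 -> legal
(0,4): no bracket -> illegal
(1,1): flips 1 -> legal
(1,4): no bracket -> illegal
(2,4): no bracket -> illegal
(3,0): no bracket -> illegal
(3,1): flips 1 -> legal
(4,0): no bracket -> illegal
(4,2): no bracket -> illegal
(4,3): flips 1 -> legal
(5,0): flips 2 -> legal
(5,1): no bracket -> illegal
(5,2): no bracket -> illegal
B mobility = 6
-- W to move --
(1,0): flips 1 -> legal
(1,1): no bracket -> illegal
(1,4): flips 1 -> legal
(2,0): flips 1 -> legal
(2,4): flips 1 -> legal
(2,5): no bracket -> illegal
(3,0): flips 1 -> legal
(3,1): no bracket -> illegal
(3,5): flips 2 -> legal
(4,2): no bracket -> illegal
(4,3): flips 2 -> legal
(4,4): flips 1 -> legal
(4,5): flips 2 -> legal
W mobility = 9

Answer: B=6 W=9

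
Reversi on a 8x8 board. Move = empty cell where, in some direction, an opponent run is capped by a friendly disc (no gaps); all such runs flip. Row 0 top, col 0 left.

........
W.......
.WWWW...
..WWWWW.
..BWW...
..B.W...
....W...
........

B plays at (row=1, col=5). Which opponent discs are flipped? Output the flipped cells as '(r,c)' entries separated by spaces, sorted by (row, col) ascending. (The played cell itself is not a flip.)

Dir NW: first cell '.' (not opp) -> no flip
Dir N: first cell '.' (not opp) -> no flip
Dir NE: first cell '.' (not opp) -> no flip
Dir W: first cell '.' (not opp) -> no flip
Dir E: first cell '.' (not opp) -> no flip
Dir SW: opp run (2,4) (3,3) capped by B -> flip
Dir S: first cell '.' (not opp) -> no flip
Dir SE: first cell '.' (not opp) -> no flip

Answer: (2,4) (3,3)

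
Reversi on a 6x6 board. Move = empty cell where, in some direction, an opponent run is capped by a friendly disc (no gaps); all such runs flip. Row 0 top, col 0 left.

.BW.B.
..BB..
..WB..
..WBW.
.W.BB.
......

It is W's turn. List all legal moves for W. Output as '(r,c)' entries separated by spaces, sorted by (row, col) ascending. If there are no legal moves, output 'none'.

Answer: (0,0) (1,4) (2,4) (5,2) (5,4) (5,5)

Derivation:
(0,0): flips 1 -> legal
(0,3): no bracket -> illegal
(0,5): no bracket -> illegal
(1,0): no bracket -> illegal
(1,1): no bracket -> illegal
(1,4): flips 1 -> legal
(1,5): no bracket -> illegal
(2,1): no bracket -> illegal
(2,4): flips 2 -> legal
(3,5): no bracket -> illegal
(4,2): no bracket -> illegal
(4,5): no bracket -> illegal
(5,2): flips 1 -> legal
(5,3): no bracket -> illegal
(5,4): flips 2 -> legal
(5,5): flips 2 -> legal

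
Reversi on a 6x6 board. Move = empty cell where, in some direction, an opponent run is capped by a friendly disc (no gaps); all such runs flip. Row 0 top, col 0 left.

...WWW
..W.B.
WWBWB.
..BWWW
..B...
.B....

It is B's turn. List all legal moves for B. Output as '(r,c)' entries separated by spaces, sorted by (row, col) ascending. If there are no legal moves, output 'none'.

(0,1): no bracket -> illegal
(0,2): flips 1 -> legal
(1,0): flips 1 -> legal
(1,1): no bracket -> illegal
(1,3): no bracket -> illegal
(1,5): no bracket -> illegal
(2,5): no bracket -> illegal
(3,0): no bracket -> illegal
(3,1): no bracket -> illegal
(4,3): no bracket -> illegal
(4,4): flips 2 -> legal
(4,5): no bracket -> illegal

Answer: (0,2) (1,0) (4,4)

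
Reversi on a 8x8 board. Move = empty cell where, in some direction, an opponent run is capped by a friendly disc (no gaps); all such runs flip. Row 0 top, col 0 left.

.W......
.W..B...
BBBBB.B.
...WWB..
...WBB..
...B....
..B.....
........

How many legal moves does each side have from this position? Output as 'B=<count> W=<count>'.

-- B to move --
(0,0): flips 1 -> legal
(0,2): flips 1 -> legal
(1,0): no bracket -> illegal
(1,2): no bracket -> illegal
(2,5): no bracket -> illegal
(3,2): flips 2 -> legal
(4,2): flips 2 -> legal
(5,2): no bracket -> illegal
(5,4): no bracket -> illegal
B mobility = 4
-- W to move --
(0,3): no bracket -> illegal
(0,4): flips 2 -> legal
(0,5): no bracket -> illegal
(1,0): no bracket -> illegal
(1,2): flips 1 -> legal
(1,3): flips 1 -> legal
(1,5): flips 1 -> legal
(1,6): no bracket -> illegal
(1,7): no bracket -> illegal
(2,5): no bracket -> illegal
(2,7): no bracket -> illegal
(3,0): no bracket -> illegal
(3,1): flips 1 -> legal
(3,2): no bracket -> illegal
(3,6): flips 1 -> legal
(3,7): no bracket -> illegal
(4,2): no bracket -> illegal
(4,6): flips 2 -> legal
(5,1): no bracket -> illegal
(5,2): no bracket -> illegal
(5,4): flips 1 -> legal
(5,5): flips 1 -> legal
(5,6): flips 1 -> legal
(6,1): no bracket -> illegal
(6,3): flips 1 -> legal
(6,4): no bracket -> illegal
(7,1): no bracket -> illegal
(7,2): no bracket -> illegal
(7,3): no bracket -> illegal
W mobility = 11

Answer: B=4 W=11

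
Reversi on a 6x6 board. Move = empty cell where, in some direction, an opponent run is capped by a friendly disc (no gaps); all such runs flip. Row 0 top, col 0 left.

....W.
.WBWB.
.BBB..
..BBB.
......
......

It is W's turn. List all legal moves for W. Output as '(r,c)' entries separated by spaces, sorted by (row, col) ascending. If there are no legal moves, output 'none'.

(0,1): no bracket -> illegal
(0,2): no bracket -> illegal
(0,3): no bracket -> illegal
(0,5): no bracket -> illegal
(1,0): no bracket -> illegal
(1,5): flips 1 -> legal
(2,0): no bracket -> illegal
(2,4): flips 1 -> legal
(2,5): no bracket -> illegal
(3,0): no bracket -> illegal
(3,1): flips 2 -> legal
(3,5): no bracket -> illegal
(4,1): no bracket -> illegal
(4,2): no bracket -> illegal
(4,3): flips 2 -> legal
(4,4): flips 2 -> legal
(4,5): no bracket -> illegal

Answer: (1,5) (2,4) (3,1) (4,3) (4,4)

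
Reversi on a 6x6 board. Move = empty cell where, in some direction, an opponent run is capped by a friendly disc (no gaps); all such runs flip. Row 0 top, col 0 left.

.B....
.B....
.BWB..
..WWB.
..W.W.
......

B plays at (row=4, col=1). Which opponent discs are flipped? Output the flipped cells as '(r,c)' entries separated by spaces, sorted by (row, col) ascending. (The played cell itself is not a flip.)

Answer: (3,2)

Derivation:
Dir NW: first cell '.' (not opp) -> no flip
Dir N: first cell '.' (not opp) -> no flip
Dir NE: opp run (3,2) capped by B -> flip
Dir W: first cell '.' (not opp) -> no flip
Dir E: opp run (4,2), next='.' -> no flip
Dir SW: first cell '.' (not opp) -> no flip
Dir S: first cell '.' (not opp) -> no flip
Dir SE: first cell '.' (not opp) -> no flip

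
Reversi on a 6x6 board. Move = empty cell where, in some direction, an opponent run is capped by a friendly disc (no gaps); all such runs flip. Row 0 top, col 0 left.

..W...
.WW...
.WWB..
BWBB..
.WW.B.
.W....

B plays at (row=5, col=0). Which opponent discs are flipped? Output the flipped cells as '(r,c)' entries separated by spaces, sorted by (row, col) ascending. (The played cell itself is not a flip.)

Dir NW: edge -> no flip
Dir N: first cell '.' (not opp) -> no flip
Dir NE: opp run (4,1) capped by B -> flip
Dir W: edge -> no flip
Dir E: opp run (5,1), next='.' -> no flip
Dir SW: edge -> no flip
Dir S: edge -> no flip
Dir SE: edge -> no flip

Answer: (4,1)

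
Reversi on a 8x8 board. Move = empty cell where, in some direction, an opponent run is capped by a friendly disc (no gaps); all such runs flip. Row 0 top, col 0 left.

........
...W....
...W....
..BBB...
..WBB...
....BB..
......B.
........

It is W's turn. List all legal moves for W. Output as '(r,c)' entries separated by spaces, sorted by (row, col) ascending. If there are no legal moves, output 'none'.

Answer: (2,2) (2,4) (4,1) (4,5) (5,3)

Derivation:
(2,1): no bracket -> illegal
(2,2): flips 1 -> legal
(2,4): flips 1 -> legal
(2,5): no bracket -> illegal
(3,1): no bracket -> illegal
(3,5): no bracket -> illegal
(4,1): flips 1 -> legal
(4,5): flips 3 -> legal
(4,6): no bracket -> illegal
(5,2): no bracket -> illegal
(5,3): flips 2 -> legal
(5,6): no bracket -> illegal
(5,7): no bracket -> illegal
(6,3): no bracket -> illegal
(6,4): no bracket -> illegal
(6,5): no bracket -> illegal
(6,7): no bracket -> illegal
(7,5): no bracket -> illegal
(7,6): no bracket -> illegal
(7,7): no bracket -> illegal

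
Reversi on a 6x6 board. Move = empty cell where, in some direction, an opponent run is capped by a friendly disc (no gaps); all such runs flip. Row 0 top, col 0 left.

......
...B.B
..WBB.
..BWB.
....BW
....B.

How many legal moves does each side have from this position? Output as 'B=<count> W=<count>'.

Answer: B=6 W=9

Derivation:
-- B to move --
(1,1): flips 2 -> legal
(1,2): flips 1 -> legal
(2,1): flips 1 -> legal
(3,1): flips 1 -> legal
(3,5): no bracket -> illegal
(4,2): flips 1 -> legal
(4,3): flips 1 -> legal
(5,5): no bracket -> illegal
B mobility = 6
-- W to move --
(0,2): no bracket -> illegal
(0,3): flips 2 -> legal
(0,4): flips 1 -> legal
(0,5): no bracket -> illegal
(1,2): flips 2 -> legal
(1,4): no bracket -> illegal
(2,1): no bracket -> illegal
(2,5): flips 2 -> legal
(3,1): flips 1 -> legal
(3,5): flips 1 -> legal
(4,1): no bracket -> illegal
(4,2): flips 1 -> legal
(4,3): flips 1 -> legal
(5,3): no bracket -> illegal
(5,5): flips 1 -> legal
W mobility = 9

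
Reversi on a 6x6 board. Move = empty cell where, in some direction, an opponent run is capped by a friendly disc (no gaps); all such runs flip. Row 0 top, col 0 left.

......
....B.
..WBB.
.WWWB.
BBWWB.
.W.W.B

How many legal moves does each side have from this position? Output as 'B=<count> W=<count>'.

Answer: B=5 W=7

Derivation:
-- B to move --
(1,1): flips 2 -> legal
(1,2): no bracket -> illegal
(1,3): flips 2 -> legal
(2,0): no bracket -> illegal
(2,1): flips 2 -> legal
(3,0): flips 3 -> legal
(5,0): no bracket -> illegal
(5,2): flips 1 -> legal
(5,4): no bracket -> illegal
B mobility = 5
-- W to move --
(0,3): no bracket -> illegal
(0,4): no bracket -> illegal
(0,5): flips 2 -> legal
(1,2): no bracket -> illegal
(1,3): flips 1 -> legal
(1,5): flips 1 -> legal
(2,5): flips 3 -> legal
(3,0): no bracket -> illegal
(3,5): flips 2 -> legal
(4,5): flips 1 -> legal
(5,0): flips 1 -> legal
(5,2): no bracket -> illegal
(5,4): no bracket -> illegal
W mobility = 7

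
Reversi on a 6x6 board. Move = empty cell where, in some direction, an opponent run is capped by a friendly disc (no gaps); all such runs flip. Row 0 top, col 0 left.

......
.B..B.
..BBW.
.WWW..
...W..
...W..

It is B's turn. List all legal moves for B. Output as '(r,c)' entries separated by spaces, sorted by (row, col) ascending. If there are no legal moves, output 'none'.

(1,3): no bracket -> illegal
(1,5): no bracket -> illegal
(2,0): no bracket -> illegal
(2,1): no bracket -> illegal
(2,5): flips 1 -> legal
(3,0): no bracket -> illegal
(3,4): flips 1 -> legal
(3,5): no bracket -> illegal
(4,0): flips 1 -> legal
(4,1): flips 1 -> legal
(4,2): flips 1 -> legal
(4,4): flips 1 -> legal
(5,2): no bracket -> illegal
(5,4): no bracket -> illegal

Answer: (2,5) (3,4) (4,0) (4,1) (4,2) (4,4)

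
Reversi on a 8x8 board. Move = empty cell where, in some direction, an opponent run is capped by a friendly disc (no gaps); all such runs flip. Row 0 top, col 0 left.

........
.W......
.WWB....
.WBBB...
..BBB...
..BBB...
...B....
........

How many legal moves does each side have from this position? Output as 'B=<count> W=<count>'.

-- B to move --
(0,0): flips 2 -> legal
(0,1): no bracket -> illegal
(0,2): no bracket -> illegal
(1,0): flips 1 -> legal
(1,2): flips 1 -> legal
(1,3): no bracket -> illegal
(2,0): flips 3 -> legal
(3,0): flips 1 -> legal
(4,0): no bracket -> illegal
(4,1): no bracket -> illegal
B mobility = 5
-- W to move --
(1,2): no bracket -> illegal
(1,3): no bracket -> illegal
(1,4): no bracket -> illegal
(2,4): flips 1 -> legal
(2,5): no bracket -> illegal
(3,5): flips 3 -> legal
(4,1): no bracket -> illegal
(4,5): no bracket -> illegal
(5,1): no bracket -> illegal
(5,5): flips 2 -> legal
(6,1): no bracket -> illegal
(6,2): flips 3 -> legal
(6,4): flips 2 -> legal
(6,5): flips 3 -> legal
(7,2): no bracket -> illegal
(7,3): no bracket -> illegal
(7,4): no bracket -> illegal
W mobility = 6

Answer: B=5 W=6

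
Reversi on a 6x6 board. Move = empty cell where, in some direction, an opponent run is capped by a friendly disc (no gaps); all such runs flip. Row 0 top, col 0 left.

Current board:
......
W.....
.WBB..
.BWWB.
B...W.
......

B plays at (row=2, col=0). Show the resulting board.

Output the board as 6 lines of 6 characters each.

Place B at (2,0); scan 8 dirs for brackets.
Dir NW: edge -> no flip
Dir N: opp run (1,0), next='.' -> no flip
Dir NE: first cell '.' (not opp) -> no flip
Dir W: edge -> no flip
Dir E: opp run (2,1) capped by B -> flip
Dir SW: edge -> no flip
Dir S: first cell '.' (not opp) -> no flip
Dir SE: first cell 'B' (not opp) -> no flip
All flips: (2,1)

Answer: ......
W.....
BBBB..
.BWWB.
B...W.
......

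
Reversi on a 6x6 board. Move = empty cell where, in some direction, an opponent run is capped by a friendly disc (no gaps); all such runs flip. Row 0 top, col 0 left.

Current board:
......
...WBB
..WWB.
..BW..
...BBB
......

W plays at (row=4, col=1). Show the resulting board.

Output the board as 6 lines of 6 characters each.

Answer: ......
...WBB
..WWB.
..WW..
.W.BBB
......

Derivation:
Place W at (4,1); scan 8 dirs for brackets.
Dir NW: first cell '.' (not opp) -> no flip
Dir N: first cell '.' (not opp) -> no flip
Dir NE: opp run (3,2) capped by W -> flip
Dir W: first cell '.' (not opp) -> no flip
Dir E: first cell '.' (not opp) -> no flip
Dir SW: first cell '.' (not opp) -> no flip
Dir S: first cell '.' (not opp) -> no flip
Dir SE: first cell '.' (not opp) -> no flip
All flips: (3,2)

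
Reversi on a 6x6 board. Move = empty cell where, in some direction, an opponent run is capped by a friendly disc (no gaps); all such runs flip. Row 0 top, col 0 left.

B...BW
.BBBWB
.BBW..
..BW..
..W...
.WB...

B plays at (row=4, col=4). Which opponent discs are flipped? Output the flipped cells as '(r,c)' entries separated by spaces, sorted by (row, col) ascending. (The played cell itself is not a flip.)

Dir NW: opp run (3,3) capped by B -> flip
Dir N: first cell '.' (not opp) -> no flip
Dir NE: first cell '.' (not opp) -> no flip
Dir W: first cell '.' (not opp) -> no flip
Dir E: first cell '.' (not opp) -> no flip
Dir SW: first cell '.' (not opp) -> no flip
Dir S: first cell '.' (not opp) -> no flip
Dir SE: first cell '.' (not opp) -> no flip

Answer: (3,3)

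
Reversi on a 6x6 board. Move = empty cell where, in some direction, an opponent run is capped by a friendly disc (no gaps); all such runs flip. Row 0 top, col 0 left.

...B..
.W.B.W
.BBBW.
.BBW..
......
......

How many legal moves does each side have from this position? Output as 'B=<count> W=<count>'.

Answer: B=7 W=4

Derivation:
-- B to move --
(0,0): flips 1 -> legal
(0,1): flips 1 -> legal
(0,2): no bracket -> illegal
(0,4): no bracket -> illegal
(0,5): no bracket -> illegal
(1,0): no bracket -> illegal
(1,2): no bracket -> illegal
(1,4): no bracket -> illegal
(2,0): no bracket -> illegal
(2,5): flips 1 -> legal
(3,4): flips 1 -> legal
(3,5): flips 1 -> legal
(4,2): no bracket -> illegal
(4,3): flips 1 -> legal
(4,4): flips 1 -> legal
B mobility = 7
-- W to move --
(0,2): flips 1 -> legal
(0,4): no bracket -> illegal
(1,0): no bracket -> illegal
(1,2): no bracket -> illegal
(1,4): no bracket -> illegal
(2,0): flips 3 -> legal
(3,0): flips 2 -> legal
(3,4): no bracket -> illegal
(4,0): no bracket -> illegal
(4,1): flips 2 -> legal
(4,2): no bracket -> illegal
(4,3): no bracket -> illegal
W mobility = 4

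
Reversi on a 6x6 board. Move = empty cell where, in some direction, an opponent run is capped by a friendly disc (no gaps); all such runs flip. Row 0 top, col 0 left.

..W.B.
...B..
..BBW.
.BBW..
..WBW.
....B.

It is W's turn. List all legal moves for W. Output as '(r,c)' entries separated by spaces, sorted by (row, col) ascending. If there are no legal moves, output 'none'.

Answer: (0,3) (1,1) (1,2) (2,0) (2,1) (3,0) (5,3)

Derivation:
(0,3): flips 2 -> legal
(0,5): no bracket -> illegal
(1,1): flips 1 -> legal
(1,2): flips 2 -> legal
(1,4): no bracket -> illegal
(1,5): no bracket -> illegal
(2,0): flips 1 -> legal
(2,1): flips 2 -> legal
(3,0): flips 2 -> legal
(3,4): no bracket -> illegal
(4,0): no bracket -> illegal
(4,1): no bracket -> illegal
(4,5): no bracket -> illegal
(5,2): no bracket -> illegal
(5,3): flips 1 -> legal
(5,5): no bracket -> illegal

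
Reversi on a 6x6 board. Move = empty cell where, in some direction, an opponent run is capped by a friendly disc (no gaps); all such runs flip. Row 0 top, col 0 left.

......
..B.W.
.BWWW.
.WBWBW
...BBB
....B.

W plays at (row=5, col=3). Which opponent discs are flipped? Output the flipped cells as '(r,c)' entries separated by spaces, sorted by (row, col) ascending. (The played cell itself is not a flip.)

Dir NW: first cell '.' (not opp) -> no flip
Dir N: opp run (4,3) capped by W -> flip
Dir NE: opp run (4,4) capped by W -> flip
Dir W: first cell '.' (not opp) -> no flip
Dir E: opp run (5,4), next='.' -> no flip
Dir SW: edge -> no flip
Dir S: edge -> no flip
Dir SE: edge -> no flip

Answer: (4,3) (4,4)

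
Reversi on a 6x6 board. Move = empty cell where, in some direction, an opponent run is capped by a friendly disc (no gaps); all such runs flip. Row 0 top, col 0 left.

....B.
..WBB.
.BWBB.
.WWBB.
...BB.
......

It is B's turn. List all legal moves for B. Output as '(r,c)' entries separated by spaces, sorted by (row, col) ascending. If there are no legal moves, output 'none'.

(0,1): flips 1 -> legal
(0,2): no bracket -> illegal
(0,3): flips 1 -> legal
(1,1): flips 2 -> legal
(2,0): no bracket -> illegal
(3,0): flips 2 -> legal
(4,0): flips 2 -> legal
(4,1): flips 2 -> legal
(4,2): no bracket -> illegal

Answer: (0,1) (0,3) (1,1) (3,0) (4,0) (4,1)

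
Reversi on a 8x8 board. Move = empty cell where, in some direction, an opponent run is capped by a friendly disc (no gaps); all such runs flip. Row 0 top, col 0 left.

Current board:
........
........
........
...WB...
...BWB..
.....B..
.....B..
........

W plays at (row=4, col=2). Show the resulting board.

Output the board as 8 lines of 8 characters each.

Answer: ........
........
........
...WB...
..WWWB..
.....B..
.....B..
........

Derivation:
Place W at (4,2); scan 8 dirs for brackets.
Dir NW: first cell '.' (not opp) -> no flip
Dir N: first cell '.' (not opp) -> no flip
Dir NE: first cell 'W' (not opp) -> no flip
Dir W: first cell '.' (not opp) -> no flip
Dir E: opp run (4,3) capped by W -> flip
Dir SW: first cell '.' (not opp) -> no flip
Dir S: first cell '.' (not opp) -> no flip
Dir SE: first cell '.' (not opp) -> no flip
All flips: (4,3)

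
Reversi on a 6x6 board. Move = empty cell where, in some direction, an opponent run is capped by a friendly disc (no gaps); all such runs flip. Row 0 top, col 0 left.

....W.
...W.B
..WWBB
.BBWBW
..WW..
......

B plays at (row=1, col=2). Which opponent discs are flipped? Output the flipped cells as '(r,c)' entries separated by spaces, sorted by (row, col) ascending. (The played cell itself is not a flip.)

Answer: (2,2) (2,3)

Derivation:
Dir NW: first cell '.' (not opp) -> no flip
Dir N: first cell '.' (not opp) -> no flip
Dir NE: first cell '.' (not opp) -> no flip
Dir W: first cell '.' (not opp) -> no flip
Dir E: opp run (1,3), next='.' -> no flip
Dir SW: first cell '.' (not opp) -> no flip
Dir S: opp run (2,2) capped by B -> flip
Dir SE: opp run (2,3) capped by B -> flip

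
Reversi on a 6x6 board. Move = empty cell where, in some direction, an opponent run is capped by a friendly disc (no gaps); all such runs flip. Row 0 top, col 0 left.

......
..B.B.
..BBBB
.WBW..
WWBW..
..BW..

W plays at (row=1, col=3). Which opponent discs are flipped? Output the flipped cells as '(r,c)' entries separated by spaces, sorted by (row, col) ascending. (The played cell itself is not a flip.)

Dir NW: first cell '.' (not opp) -> no flip
Dir N: first cell '.' (not opp) -> no flip
Dir NE: first cell '.' (not opp) -> no flip
Dir W: opp run (1,2), next='.' -> no flip
Dir E: opp run (1,4), next='.' -> no flip
Dir SW: opp run (2,2) capped by W -> flip
Dir S: opp run (2,3) capped by W -> flip
Dir SE: opp run (2,4), next='.' -> no flip

Answer: (2,2) (2,3)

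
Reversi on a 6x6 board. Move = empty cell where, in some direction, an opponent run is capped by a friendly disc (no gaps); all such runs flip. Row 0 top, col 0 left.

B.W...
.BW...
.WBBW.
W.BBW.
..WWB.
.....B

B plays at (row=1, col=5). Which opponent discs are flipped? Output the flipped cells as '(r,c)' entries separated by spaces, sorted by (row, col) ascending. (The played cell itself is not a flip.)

Answer: (2,4)

Derivation:
Dir NW: first cell '.' (not opp) -> no flip
Dir N: first cell '.' (not opp) -> no flip
Dir NE: edge -> no flip
Dir W: first cell '.' (not opp) -> no flip
Dir E: edge -> no flip
Dir SW: opp run (2,4) capped by B -> flip
Dir S: first cell '.' (not opp) -> no flip
Dir SE: edge -> no flip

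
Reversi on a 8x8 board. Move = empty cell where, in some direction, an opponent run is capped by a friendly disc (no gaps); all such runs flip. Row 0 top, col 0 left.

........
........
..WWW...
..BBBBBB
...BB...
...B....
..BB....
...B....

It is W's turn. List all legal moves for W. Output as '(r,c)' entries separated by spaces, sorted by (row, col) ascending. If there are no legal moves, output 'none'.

(2,1): no bracket -> illegal
(2,5): no bracket -> illegal
(2,6): no bracket -> illegal
(2,7): no bracket -> illegal
(3,1): no bracket -> illegal
(4,1): flips 1 -> legal
(4,2): flips 2 -> legal
(4,5): flips 1 -> legal
(4,6): flips 1 -> legal
(4,7): no bracket -> illegal
(5,1): no bracket -> illegal
(5,2): no bracket -> illegal
(5,4): flips 2 -> legal
(5,5): flips 2 -> legal
(6,1): no bracket -> illegal
(6,4): no bracket -> illegal
(7,1): no bracket -> illegal
(7,2): no bracket -> illegal
(7,4): no bracket -> illegal

Answer: (4,1) (4,2) (4,5) (4,6) (5,4) (5,5)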